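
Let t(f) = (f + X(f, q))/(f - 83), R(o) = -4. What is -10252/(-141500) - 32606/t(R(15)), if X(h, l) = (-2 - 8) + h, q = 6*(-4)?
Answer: -16724832436/106125 ≈ -1.5760e+5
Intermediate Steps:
q = -24
X(h, l) = -10 + h
t(f) = (-10 + 2*f)/(-83 + f) (t(f) = (f + (-10 + f))/(f - 83) = (-10 + 2*f)/(-83 + f))
-10252/(-141500) - 32606/t(R(15)) = -10252/(-141500) - 32606*(-83 - 4)/(2*(-5 - 4)) = -10252*(-1/141500) - 32606/(2*(-9)/(-87)) = 2563/35375 - 32606/(2*(-1/87)*(-9)) = 2563/35375 - 32606/6/29 = 2563/35375 - 32606*29/6 = 2563/35375 - 472787/3 = -16724832436/106125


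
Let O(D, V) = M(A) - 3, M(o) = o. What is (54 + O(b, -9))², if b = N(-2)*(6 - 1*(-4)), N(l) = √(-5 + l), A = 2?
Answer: 2809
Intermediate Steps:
b = 10*I*√7 (b = √(-5 - 2)*(6 - 1*(-4)) = √(-7)*(6 + 4) = (I*√7)*10 = 10*I*√7 ≈ 26.458*I)
O(D, V) = -1 (O(D, V) = 2 - 3 = -1)
(54 + O(b, -9))² = (54 - 1)² = 53² = 2809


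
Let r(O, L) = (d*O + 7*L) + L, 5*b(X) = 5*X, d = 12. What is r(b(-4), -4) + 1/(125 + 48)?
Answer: -13839/173 ≈ -79.994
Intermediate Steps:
b(X) = X (b(X) = (5*X)/5 = X)
r(O, L) = 8*L + 12*O (r(O, L) = (12*O + 7*L) + L = (7*L + 12*O) + L = 8*L + 12*O)
r(b(-4), -4) + 1/(125 + 48) = (8*(-4) + 12*(-4)) + 1/(125 + 48) = (-32 - 48) + 1/173 = -80 + 1*(1/173) = -80 + 1/173 = -13839/173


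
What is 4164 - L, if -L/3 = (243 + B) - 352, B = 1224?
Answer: 7509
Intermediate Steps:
L = -3345 (L = -3*((243 + 1224) - 352) = -3*(1467 - 352) = -3*1115 = -3345)
4164 - L = 4164 - 1*(-3345) = 4164 + 3345 = 7509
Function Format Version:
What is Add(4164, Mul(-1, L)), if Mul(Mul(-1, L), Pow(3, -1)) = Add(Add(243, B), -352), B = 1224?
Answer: 7509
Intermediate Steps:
L = -3345 (L = Mul(-3, Add(Add(243, 1224), -352)) = Mul(-3, Add(1467, -352)) = Mul(-3, 1115) = -3345)
Add(4164, Mul(-1, L)) = Add(4164, Mul(-1, -3345)) = Add(4164, 3345) = 7509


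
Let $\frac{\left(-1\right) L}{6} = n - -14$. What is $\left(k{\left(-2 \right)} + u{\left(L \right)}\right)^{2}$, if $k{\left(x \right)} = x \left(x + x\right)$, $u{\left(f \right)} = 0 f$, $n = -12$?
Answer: $64$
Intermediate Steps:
$L = -12$ ($L = - 6 \left(-12 - -14\right) = - 6 \left(-12 + 14\right) = \left(-6\right) 2 = -12$)
$u{\left(f \right)} = 0$
$k{\left(x \right)} = 2 x^{2}$ ($k{\left(x \right)} = x 2 x = 2 x^{2}$)
$\left(k{\left(-2 \right)} + u{\left(L \right)}\right)^{2} = \left(2 \left(-2\right)^{2} + 0\right)^{2} = \left(2 \cdot 4 + 0\right)^{2} = \left(8 + 0\right)^{2} = 8^{2} = 64$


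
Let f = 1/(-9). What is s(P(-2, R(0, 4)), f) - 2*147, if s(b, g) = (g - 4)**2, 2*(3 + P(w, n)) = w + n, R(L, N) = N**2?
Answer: -22445/81 ≈ -277.10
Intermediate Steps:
f = -1/9 ≈ -0.11111
P(w, n) = -3 + n/2 + w/2 (P(w, n) = -3 + (w + n)/2 = -3 + (n + w)/2 = -3 + (n/2 + w/2) = -3 + n/2 + w/2)
s(b, g) = (-4 + g)**2
s(P(-2, R(0, 4)), f) - 2*147 = (-4 - 1/9)**2 - 2*147 = (-37/9)**2 - 294 = 1369/81 - 294 = -22445/81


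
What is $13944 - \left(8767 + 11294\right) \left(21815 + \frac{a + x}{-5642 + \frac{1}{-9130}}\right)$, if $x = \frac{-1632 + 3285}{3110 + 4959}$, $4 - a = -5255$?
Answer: $- \frac{60628626194024431473}{138548659603} \approx -4.376 \cdot 10^{8}$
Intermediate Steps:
$a = 5259$ ($a = 4 - -5255 = 4 + 5255 = 5259$)
$x = \frac{1653}{8069} \approx 0.20486$
$13944 - \left(8767 + 11294\right) \left(21815 + \frac{a + x}{-5642 + \frac{1}{-9130}}\right) = 13944 - \left(8767 + 11294\right) \left(21815 + \frac{5259 + \frac{1653}{8069}}{-5642 + \frac{1}{-9130}}\right) = 13944 - 20061 \left(21815 + \frac{42436524}{8069 \left(-5642 - \frac{1}{9130}\right)}\right) = 13944 - 20061 \left(21815 + \frac{42436524}{8069 \left(- \frac{51511461}{9130}\right)}\right) = 13944 - 20061 \left(21815 + \frac{42436524}{8069} \left(- \frac{9130}{51511461}\right)\right) = 13944 - 20061 \left(21815 - \frac{129148488040}{138548659603}\right) = 13944 - 20061 \cdot \frac{3022309860751405}{138548659603} = 13944 - \frac{60630558116533935705}{138548659603} = - \frac{60628626194024431473}{138548659603}$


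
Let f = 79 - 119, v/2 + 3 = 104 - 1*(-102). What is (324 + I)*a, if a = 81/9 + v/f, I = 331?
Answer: -3013/4 ≈ -753.25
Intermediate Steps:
v = 406 (v = -6 + 2*(104 - 1*(-102)) = -6 + 2*(104 + 102) = -6 + 2*206 = -6 + 412 = 406)
f = -40
a = -23/20 (a = 81/9 + 406/(-40) = 81*(⅑) + 406*(-1/40) = 9 - 203/20 = -23/20 ≈ -1.1500)
(324 + I)*a = (324 + 331)*(-23/20) = 655*(-23/20) = -3013/4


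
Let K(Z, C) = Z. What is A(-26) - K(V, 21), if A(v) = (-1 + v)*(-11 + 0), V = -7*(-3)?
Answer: 276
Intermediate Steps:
V = 21
A(v) = 11 - 11*v (A(v) = (-1 + v)*(-11) = 11 - 11*v)
A(-26) - K(V, 21) = (11 - 11*(-26)) - 1*21 = (11 + 286) - 21 = 297 - 21 = 276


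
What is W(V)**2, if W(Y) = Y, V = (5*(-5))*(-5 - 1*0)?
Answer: 15625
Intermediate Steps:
V = 125 (V = -25*(-5 + 0) = -25*(-5) = 125)
W(V)**2 = 125**2 = 15625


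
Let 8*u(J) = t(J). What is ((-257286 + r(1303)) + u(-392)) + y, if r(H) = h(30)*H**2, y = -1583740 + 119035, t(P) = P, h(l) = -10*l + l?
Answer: -460130470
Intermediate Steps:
h(l) = -9*l
u(J) = J/8
y = -1464705
r(H) = -270*H**2 (r(H) = (-9*30)*H**2 = -270*H**2)
((-257286 + r(1303)) + u(-392)) + y = ((-257286 - 270*1303**2) + (1/8)*(-392)) - 1464705 = ((-257286 - 270*1697809) - 49) - 1464705 = ((-257286 - 458408430) - 49) - 1464705 = (-458665716 - 49) - 1464705 = -458665765 - 1464705 = -460130470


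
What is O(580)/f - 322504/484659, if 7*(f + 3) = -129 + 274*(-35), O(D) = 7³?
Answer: -614979317/674368380 ≈ -0.91193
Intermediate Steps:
O(D) = 343
f = -9740/7 (f = -3 + (-129 + 274*(-35))/7 = -3 + (-129 - 9590)/7 = -3 + (⅐)*(-9719) = -3 - 9719/7 = -9740/7 ≈ -1391.4)
O(580)/f - 322504/484659 = 343/(-9740/7) - 322504/484659 = 343*(-7/9740) - 322504*1/484659 = -2401/9740 - 46072/69237 = -614979317/674368380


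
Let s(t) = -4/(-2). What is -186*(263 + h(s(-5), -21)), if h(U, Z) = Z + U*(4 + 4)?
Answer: -47988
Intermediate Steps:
s(t) = 2 (s(t) = -4*(-1/2) = 2)
h(U, Z) = Z + 8*U (h(U, Z) = Z + U*8 = Z + 8*U)
-186*(263 + h(s(-5), -21)) = -186*(263 + (-21 + 8*2)) = -186*(263 + (-21 + 16)) = -186*(263 - 5) = -186*258 = -47988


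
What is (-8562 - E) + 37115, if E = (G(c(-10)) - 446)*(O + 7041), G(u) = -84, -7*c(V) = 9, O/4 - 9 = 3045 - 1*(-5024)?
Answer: 20885643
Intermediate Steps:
O = 32312 (O = 36 + 4*(3045 - 1*(-5024)) = 36 + 4*(3045 + 5024) = 36 + 4*8069 = 36 + 32276 = 32312)
c(V) = -9/7 (c(V) = -⅐*9 = -9/7)
E = -20857090 (E = (-84 - 446)*(32312 + 7041) = -530*39353 = -20857090)
(-8562 - E) + 37115 = (-8562 - 1*(-20857090)) + 37115 = (-8562 + 20857090) + 37115 = 20848528 + 37115 = 20885643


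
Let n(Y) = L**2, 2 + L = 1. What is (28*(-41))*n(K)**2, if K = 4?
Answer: -1148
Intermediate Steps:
L = -1 (L = -2 + 1 = -1)
n(Y) = 1 (n(Y) = (-1)**2 = 1)
(28*(-41))*n(K)**2 = (28*(-41))*1**2 = -1148*1 = -1148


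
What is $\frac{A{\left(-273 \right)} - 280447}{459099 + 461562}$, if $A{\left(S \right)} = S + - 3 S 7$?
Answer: $- \frac{274987}{920661} \approx -0.29868$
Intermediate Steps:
$A{\left(S \right)} = - 20 S$ ($A{\left(S \right)} = S - 21 S = - 20 S$)
$\frac{A{\left(-273 \right)} - 280447}{459099 + 461562} = \frac{\left(-20\right) \left(-273\right) - 280447}{459099 + 461562} = \frac{5460 - 280447}{920661} = \left(-274987\right) \frac{1}{920661} = - \frac{274987}{920661}$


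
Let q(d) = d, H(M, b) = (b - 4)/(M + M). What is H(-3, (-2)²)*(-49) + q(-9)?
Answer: -9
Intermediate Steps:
H(M, b) = (-4 + b)/(2*M) (H(M, b) = (-4 + b)/((2*M)) = (-4 + b)*(1/(2*M)) = (-4 + b)/(2*M))
H(-3, (-2)²)*(-49) + q(-9) = ((½)*(-4 + (-2)²)/(-3))*(-49) - 9 = ((½)*(-⅓)*(-4 + 4))*(-49) - 9 = ((½)*(-⅓)*0)*(-49) - 9 = 0*(-49) - 9 = 0 - 9 = -9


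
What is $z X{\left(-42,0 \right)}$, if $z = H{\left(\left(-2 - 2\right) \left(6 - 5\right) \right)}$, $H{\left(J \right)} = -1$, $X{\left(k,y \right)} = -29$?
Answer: $29$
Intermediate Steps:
$z = -1$
$z X{\left(-42,0 \right)} = \left(-1\right) \left(-29\right) = 29$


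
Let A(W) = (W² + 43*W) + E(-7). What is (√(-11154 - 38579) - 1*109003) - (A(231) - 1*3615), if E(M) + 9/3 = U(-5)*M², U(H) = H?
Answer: -168434 + I*√49733 ≈ -1.6843e+5 + 223.01*I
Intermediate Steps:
E(M) = -3 - 5*M²
A(W) = -248 + W² + 43*W (A(W) = (W² + 43*W) + (-3 - 5*(-7)²) = (W² + 43*W) + (-3 - 5*49) = (W² + 43*W) + (-3 - 245) = (W² + 43*W) - 248 = -248 + W² + 43*W)
(√(-11154 - 38579) - 1*109003) - (A(231) - 1*3615) = (√(-11154 - 38579) - 1*109003) - ((-248 + 231² + 43*231) - 1*3615) = (√(-49733) - 109003) - ((-248 + 53361 + 9933) - 3615) = (I*√49733 - 109003) - (63046 - 3615) = (-109003 + I*√49733) - 1*59431 = (-109003 + I*√49733) - 59431 = -168434 + I*√49733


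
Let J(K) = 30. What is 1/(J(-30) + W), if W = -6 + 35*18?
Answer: 1/654 ≈ 0.0015291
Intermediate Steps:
W = 624 (W = -6 + 630 = 624)
1/(J(-30) + W) = 1/(30 + 624) = 1/654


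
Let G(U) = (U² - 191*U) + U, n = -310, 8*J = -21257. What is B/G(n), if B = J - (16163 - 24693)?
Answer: 46983/1240000 ≈ 0.037890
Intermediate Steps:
J = -21257/8 (J = (⅛)*(-21257) = -21257/8 ≈ -2657.1)
G(U) = U² - 190*U
B = 46983/8 (B = -21257/8 - (16163 - 24693) = -21257/8 - 1*(-8530) = -21257/8 + 8530 = 46983/8 ≈ 5872.9)
B/G(n) = 46983/(8*((-310*(-190 - 310)))) = 46983/(8*((-310*(-500)))) = (46983/8)/155000 = (46983/8)*(1/155000) = 46983/1240000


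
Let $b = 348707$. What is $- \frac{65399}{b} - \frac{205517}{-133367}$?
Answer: $\frac{4841780622}{3577385113} \approx 1.3534$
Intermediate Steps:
$- \frac{65399}{b} - \frac{205517}{-133367} = - \frac{65399}{348707} - \frac{205517}{-133367} = \left(-65399\right) \frac{1}{348707} - - \frac{15809}{10259} = - \frac{65399}{348707} + \frac{15809}{10259} = \frac{4841780622}{3577385113}$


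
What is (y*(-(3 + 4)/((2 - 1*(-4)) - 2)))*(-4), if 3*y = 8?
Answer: 56/3 ≈ 18.667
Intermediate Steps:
y = 8/3 (y = (1/3)*8 = 8/3 ≈ 2.6667)
(y*(-(3 + 4)/((2 - 1*(-4)) - 2)))*(-4) = (8*(-(3 + 4)/((2 - 1*(-4)) - 2))/3)*(-4) = (8*(-7/((2 + 4) - 2))/3)*(-4) = (8*(-7/(6 - 2))/3)*(-4) = (8*(-7/4)/3)*(-4) = (8*(-1*7/4)/3)*(-4) = ((8/3)*(-7/4))*(-4) = -14/3*(-4) = 56/3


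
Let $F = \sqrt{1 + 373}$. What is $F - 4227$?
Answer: $-4227 + \sqrt{374} \approx -4207.7$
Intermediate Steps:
$F = \sqrt{374} \approx 19.339$
$F - 4227 = \sqrt{374} - 4227 = -4227 + \sqrt{374}$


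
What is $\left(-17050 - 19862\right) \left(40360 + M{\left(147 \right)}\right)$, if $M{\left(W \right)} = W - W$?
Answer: $-1489768320$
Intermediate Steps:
$M{\left(W \right)} = 0$
$\left(-17050 - 19862\right) \left(40360 + M{\left(147 \right)}\right) = \left(-17050 - 19862\right) \left(40360 + 0\right) = \left(-36912\right) 40360 = -1489768320$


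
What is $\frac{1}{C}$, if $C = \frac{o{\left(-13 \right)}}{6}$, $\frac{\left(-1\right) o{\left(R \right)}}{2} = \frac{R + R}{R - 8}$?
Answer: $- \frac{63}{26} \approx -2.4231$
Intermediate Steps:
$o{\left(R \right)} = - \frac{4 R}{-8 + R}$ ($o{\left(R \right)} = - 2 \frac{R + R}{R - 8} = - 2 \frac{2 R}{-8 + R} = - \frac{4 R}{-8 + R}$)
$C = - \frac{26}{63}$ ($C = \frac{\left(-4\right) \left(-13\right) \frac{1}{-8 - 13}}{6} = \left(-4\right) \left(-13\right) \frac{1}{-21} \cdot \frac{1}{6} = \left(-4\right) \left(-13\right) \left(- \frac{1}{21}\right) \frac{1}{6} = \left(- \frac{52}{21}\right) \frac{1}{6} = - \frac{26}{63} \approx -0.4127$)
$\frac{1}{C} = \frac{1}{- \frac{26}{63}} = - \frac{63}{26}$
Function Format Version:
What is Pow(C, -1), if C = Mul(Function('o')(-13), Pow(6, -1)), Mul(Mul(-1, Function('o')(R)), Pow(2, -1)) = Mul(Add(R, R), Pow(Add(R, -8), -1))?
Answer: Rational(-63, 26) ≈ -2.4231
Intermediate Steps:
Function('o')(R) = Mul(-4, R, Pow(Add(-8, R), -1)) (Function('o')(R) = Mul(-2, Mul(Add(R, R), Pow(Add(R, -8), -1))) = Mul(-2, Mul(Mul(2, R), Pow(Add(-8, R), -1))) = Mul(-2, Mul(2, R, Pow(Add(-8, R), -1))) = Mul(-4, R, Pow(Add(-8, R), -1)))
C = Rational(-26, 63) (C = Mul(Mul(-4, -13, Pow(Add(-8, -13), -1)), Pow(6, -1)) = Mul(Mul(-4, -13, Pow(-21, -1)), Rational(1, 6)) = Mul(Mul(-4, -13, Rational(-1, 21)), Rational(1, 6)) = Mul(Rational(-52, 21), Rational(1, 6)) = Rational(-26, 63) ≈ -0.41270)
Pow(C, -1) = Pow(Rational(-26, 63), -1) = Rational(-63, 26)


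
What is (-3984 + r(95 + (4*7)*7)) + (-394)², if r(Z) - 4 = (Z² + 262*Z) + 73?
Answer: 312252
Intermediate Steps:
r(Z) = 77 + Z² + 262*Z (r(Z) = 4 + ((Z² + 262*Z) + 73) = 4 + (73 + Z² + 262*Z) = 77 + Z² + 262*Z)
(-3984 + r(95 + (4*7)*7)) + (-394)² = (-3984 + (77 + (95 + (4*7)*7)² + 262*(95 + (4*7)*7))) + (-394)² = (-3984 + (77 + (95 + 28*7)² + 262*(95 + 28*7))) + 155236 = (-3984 + (77 + (95 + 196)² + 262*(95 + 196))) + 155236 = (-3984 + (77 + 291² + 262*291)) + 155236 = (-3984 + (77 + 84681 + 76242)) + 155236 = (-3984 + 161000) + 155236 = 157016 + 155236 = 312252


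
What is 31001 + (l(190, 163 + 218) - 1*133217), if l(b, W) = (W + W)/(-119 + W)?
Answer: -13389915/131 ≈ -1.0221e+5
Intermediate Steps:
l(b, W) = 2*W/(-119 + W) (l(b, W) = (2*W)/(-119 + W) = 2*W/(-119 + W))
31001 + (l(190, 163 + 218) - 1*133217) = 31001 + (2*(163 + 218)/(-119 + (163 + 218)) - 1*133217) = 31001 + (2*381/(-119 + 381) - 133217) = 31001 + (2*381/262 - 133217) = 31001 + (2*381*(1/262) - 133217) = 31001 + (381/131 - 133217) = 31001 - 17451046/131 = -13389915/131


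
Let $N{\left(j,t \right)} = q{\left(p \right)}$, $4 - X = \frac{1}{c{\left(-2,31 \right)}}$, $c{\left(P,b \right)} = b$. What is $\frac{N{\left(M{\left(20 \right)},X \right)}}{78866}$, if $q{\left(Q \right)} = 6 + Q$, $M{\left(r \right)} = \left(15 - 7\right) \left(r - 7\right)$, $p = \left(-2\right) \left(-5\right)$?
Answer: $\frac{8}{39433} \approx 0.00020288$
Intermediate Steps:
$p = 10$
$M{\left(r \right)} = -56 + 8 r$ ($M{\left(r \right)} = 8 \left(-7 + r\right) = -56 + 8 r$)
$X = \frac{123}{31}$ ($X = 4 - \frac{1}{31} = \frac{123}{31} \approx 3.9677$)
$N{\left(j,t \right)} = 16$ ($N{\left(j,t \right)} = 6 + 10 = 16$)
$\frac{N{\left(M{\left(20 \right)},X \right)}}{78866} = \frac{16}{78866} = 16 \cdot \frac{1}{78866} = \frac{8}{39433}$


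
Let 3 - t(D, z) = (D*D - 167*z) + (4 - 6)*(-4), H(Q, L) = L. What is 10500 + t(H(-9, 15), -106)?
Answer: -7432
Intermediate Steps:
t(D, z) = -5 - D² + 167*z (t(D, z) = 3 - ((D*D - 167*z) + (4 - 6)*(-4)) = 3 - ((D² - 167*z) - 2*(-4)) = 3 - ((D² - 167*z) + 8) = 3 - (8 + D² - 167*z) = 3 + (-8 - D² + 167*z) = -5 - D² + 167*z)
10500 + t(H(-9, 15), -106) = 10500 + (-5 - 1*15² + 167*(-106)) = 10500 + (-5 - 1*225 - 17702) = 10500 + (-5 - 225 - 17702) = 10500 - 17932 = -7432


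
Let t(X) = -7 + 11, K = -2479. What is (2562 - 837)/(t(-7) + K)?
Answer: -23/33 ≈ -0.69697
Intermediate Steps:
t(X) = 4
(2562 - 837)/(t(-7) + K) = (2562 - 837)/(4 - 2479) = 1725/(-2475) = 1725*(-1/2475) = -23/33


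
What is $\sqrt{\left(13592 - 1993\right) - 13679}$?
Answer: $4 i \sqrt{130} \approx 45.607 i$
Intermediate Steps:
$\sqrt{\left(13592 - 1993\right) - 13679} = \sqrt{11599 - 13679} = \sqrt{-2080} = 4 i \sqrt{130}$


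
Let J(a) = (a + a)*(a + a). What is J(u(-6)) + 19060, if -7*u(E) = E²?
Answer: 939124/49 ≈ 19166.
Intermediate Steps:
u(E) = -E²/7
J(a) = 4*a² (J(a) = (2*a)*(2*a) = 4*a²)
J(u(-6)) + 19060 = 4*(-⅐*(-6)²)² + 19060 = 4*(-⅐*36)² + 19060 = 4*(-36/7)² + 19060 = 4*(1296/49) + 19060 = 5184/49 + 19060 = 939124/49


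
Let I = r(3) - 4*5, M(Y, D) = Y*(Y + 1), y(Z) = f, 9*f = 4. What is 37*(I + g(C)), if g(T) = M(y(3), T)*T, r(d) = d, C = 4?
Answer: -43253/81 ≈ -533.99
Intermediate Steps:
f = 4/9 (f = (⅑)*4 = 4/9 ≈ 0.44444)
y(Z) = 4/9
M(Y, D) = Y*(1 + Y)
I = -17 (I = 3 - 4*5 = 3 - 20 = -17)
g(T) = 52*T/81 (g(T) = (4*(1 + 4/9)/9)*T = ((4/9)*(13/9))*T = 52*T/81)
37*(I + g(C)) = 37*(-17 + (52/81)*4) = 37*(-17 + 208/81) = 37*(-1169/81) = -43253/81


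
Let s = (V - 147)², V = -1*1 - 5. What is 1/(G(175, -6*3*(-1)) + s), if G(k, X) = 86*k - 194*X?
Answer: 1/34967 ≈ 2.8598e-5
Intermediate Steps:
V = -6 (V = -1 - 5 = -6)
G(k, X) = -194*X + 86*k
s = 23409 (s = (-6 - 147)² = (-153)² = 23409)
1/(G(175, -6*3*(-1)) + s) = 1/((-194*(-6*3)*(-1) + 86*175) + 23409) = 1/((-(-3492)*(-1) + 15050) + 23409) = 1/((-194*18 + 15050) + 23409) = 1/((-3492 + 15050) + 23409) = 1/(11558 + 23409) = 1/34967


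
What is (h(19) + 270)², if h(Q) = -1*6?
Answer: 69696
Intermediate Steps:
h(Q) = -6
(h(19) + 270)² = (-6 + 270)² = 264² = 69696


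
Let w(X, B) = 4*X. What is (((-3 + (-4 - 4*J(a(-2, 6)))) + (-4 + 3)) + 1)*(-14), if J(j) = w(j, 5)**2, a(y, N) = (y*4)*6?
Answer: 2064482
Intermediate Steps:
a(y, N) = 24*y (a(y, N) = (4*y)*6 = 24*y)
J(j) = 16*j**2 (J(j) = (4*j)**2 = 16*j**2)
(((-3 + (-4 - 4*J(a(-2, 6)))) + (-4 + 3)) + 1)*(-14) = (((-3 + (-4 - 64*(24*(-2))**2)) + (-4 + 3)) + 1)*(-14) = (((-3 + (-4 - 64*(-48)**2)) - 1) + 1)*(-14) = (((-3 + (-4 - 64*2304)) - 1) + 1)*(-14) = (((-3 + (-4 - 4*36864)) - 1) + 1)*(-14) = (((-3 + (-4 - 147456)) - 1) + 1)*(-14) = (((-3 - 147460) - 1) + 1)*(-14) = ((-147463 - 1) + 1)*(-14) = (-147464 + 1)*(-14) = -147463*(-14) = 2064482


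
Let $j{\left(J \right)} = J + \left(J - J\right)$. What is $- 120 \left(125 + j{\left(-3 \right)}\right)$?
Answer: $-14640$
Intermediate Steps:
$j{\left(J \right)} = J$ ($j{\left(J \right)} = J + 0 = J$)
$- 120 \left(125 + j{\left(-3 \right)}\right) = - 120 \left(125 - 3\right) = \left(-120\right) 122 = -14640$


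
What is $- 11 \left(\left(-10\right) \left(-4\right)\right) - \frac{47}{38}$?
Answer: $- \frac{16767}{38} \approx -441.24$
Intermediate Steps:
$- 11 \left(\left(-10\right) \left(-4\right)\right) - \frac{47}{38} = \left(-11\right) 40 - \frac{47}{38} = -440 - \frac{47}{38} = - \frac{16767}{38}$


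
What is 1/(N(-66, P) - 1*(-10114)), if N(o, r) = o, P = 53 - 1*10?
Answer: 1/10048 ≈ 9.9522e-5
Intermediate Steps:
P = 43 (P = 53 - 10 = 43)
1/(N(-66, P) - 1*(-10114)) = 1/(-66 - 1*(-10114)) = 1/(-66 + 10114) = 1/10048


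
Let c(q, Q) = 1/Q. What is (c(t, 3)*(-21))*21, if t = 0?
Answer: -147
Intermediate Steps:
(c(t, 3)*(-21))*21 = (-21/3)*21 = ((⅓)*(-21))*21 = -7*21 = -147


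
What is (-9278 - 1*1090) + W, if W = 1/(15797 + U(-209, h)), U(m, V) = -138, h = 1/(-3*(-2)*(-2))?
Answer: -162352511/15659 ≈ -10368.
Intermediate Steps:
h = -1/12 (h = 1/(6*(-2)) = 1/(-12) = -1/12 ≈ -0.083333)
W = 1/15659 (W = 1/(15797 - 138) = 1/15659 ≈ 6.3861e-5)
(-9278 - 1*1090) + W = (-9278 - 1*1090) + 1/15659 = (-9278 - 1090) + 1/15659 = -10368 + 1/15659 = -162352511/15659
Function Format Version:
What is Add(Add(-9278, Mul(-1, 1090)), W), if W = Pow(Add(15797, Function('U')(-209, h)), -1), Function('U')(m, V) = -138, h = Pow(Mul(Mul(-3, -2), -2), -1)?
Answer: Rational(-162352511, 15659) ≈ -10368.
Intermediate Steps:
h = Rational(-1, 12) (h = Pow(Mul(6, -2), -1) = Pow(-12, -1) = Rational(-1, 12) ≈ -0.083333)
W = Rational(1, 15659) (W = Pow(Add(15797, -138), -1) = Pow(15659, -1) = Rational(1, 15659) ≈ 6.3861e-5)
Add(Add(-9278, Mul(-1, 1090)), W) = Add(Add(-9278, Mul(-1, 1090)), Rational(1, 15659)) = Add(Add(-9278, -1090), Rational(1, 15659)) = Add(-10368, Rational(1, 15659)) = Rational(-162352511, 15659)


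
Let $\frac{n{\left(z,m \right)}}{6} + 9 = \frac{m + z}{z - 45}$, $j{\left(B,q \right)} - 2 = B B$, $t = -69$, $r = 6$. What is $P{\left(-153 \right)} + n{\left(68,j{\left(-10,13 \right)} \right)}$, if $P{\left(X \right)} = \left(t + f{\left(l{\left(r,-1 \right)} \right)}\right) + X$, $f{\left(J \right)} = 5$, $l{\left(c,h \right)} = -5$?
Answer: $- \frac{5213}{23} \approx -226.65$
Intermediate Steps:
$j{\left(B,q \right)} = 2 + B^{2}$ ($j{\left(B,q \right)} = 2 + B B = 2 + B^{2}$)
$n{\left(z,m \right)} = -54 + \frac{6 \left(m + z\right)}{-45 + z}$ ($n{\left(z,m \right)} = -54 + 6 \frac{m + z}{z - 45} = -54 + 6 \frac{m + z}{-45 + z} = -54 + \frac{6 \left(m + z\right)}{-45 + z}$)
$P{\left(X \right)} = -64 + X$ ($P{\left(X \right)} = \left(-69 + 5\right) + X = -64 + X$)
$P{\left(-153 \right)} + n{\left(68,j{\left(-10,13 \right)} \right)} = \left(-64 - 153\right) + \frac{6 \left(405 + \left(2 + \left(-10\right)^{2}\right) - 544\right)}{-45 + 68} = -217 + \frac{6 \left(405 + \left(2 + 100\right) - 544\right)}{23} = -217 + 6 \cdot \frac{1}{23} \left(405 + 102 - 544\right) = -217 + 6 \cdot \frac{1}{23} \left(-37\right) = -217 - \frac{222}{23} = - \frac{5213}{23}$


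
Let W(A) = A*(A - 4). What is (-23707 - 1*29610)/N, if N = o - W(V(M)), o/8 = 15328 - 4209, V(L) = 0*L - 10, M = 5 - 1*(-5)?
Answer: -53317/88812 ≈ -0.60034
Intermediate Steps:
M = 10 (M = 5 + 5 = 10)
V(L) = -10 (V(L) = 0 - 10 = -10)
W(A) = A*(-4 + A)
o = 88952 (o = 8*(15328 - 4209) = 8*11119 = 88952)
N = 88812 (N = 88952 - (-10)*(-4 - 10) = 88952 - (-10)*(-14) = 88952 - 1*140 = 88952 - 140 = 88812)
(-23707 - 1*29610)/N = (-23707 - 1*29610)/88812 = (-23707 - 29610)*(1/88812) = -53317*1/88812 = -53317/88812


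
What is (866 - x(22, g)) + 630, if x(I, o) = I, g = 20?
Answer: 1474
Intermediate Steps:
(866 - x(22, g)) + 630 = (866 - 1*22) + 630 = (866 - 22) + 630 = 844 + 630 = 1474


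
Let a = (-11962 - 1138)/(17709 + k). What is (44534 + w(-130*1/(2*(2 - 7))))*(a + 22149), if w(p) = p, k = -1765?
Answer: 3932726719533/3986 ≈ 9.8664e+8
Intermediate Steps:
a = -3275/3986 (a = (-11962 - 1138)/(17709 - 1765) = -13100/15944 = -13100*1/15944 = -3275/3986 ≈ -0.82163)
(44534 + w(-130*1/(2*(2 - 7))))*(a + 22149) = (44534 - 130*1/(2*(2 - 7)))*(-3275/3986 + 22149) = (44534 - 130/((-5*2)))*(88282639/3986) = (44534 - 130/(-10))*(88282639/3986) = (44534 - 130*(-⅒))*(88282639/3986) = (44534 + 13)*(88282639/3986) = 44547*(88282639/3986) = 3932726719533/3986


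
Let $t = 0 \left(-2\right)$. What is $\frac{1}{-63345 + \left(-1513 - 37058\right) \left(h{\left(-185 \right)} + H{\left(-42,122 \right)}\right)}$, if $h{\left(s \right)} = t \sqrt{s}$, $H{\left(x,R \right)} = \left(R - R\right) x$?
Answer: $- \frac{1}{63345} \approx -1.5787 \cdot 10^{-5}$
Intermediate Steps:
$t = 0$
$H{\left(x,R \right)} = 0$ ($H{\left(x,R \right)} = 0 x = 0$)
$h{\left(s \right)} = 0$ ($h{\left(s \right)} = 0 \sqrt{s} = 0$)
$\frac{1}{-63345 + \left(-1513 - 37058\right) \left(h{\left(-185 \right)} + H{\left(-42,122 \right)}\right)} = \frac{1}{-63345 + \left(-1513 - 37058\right) \left(0 + 0\right)} = \frac{1}{-63345 - 0} = \frac{1}{-63345 + 0} = \frac{1}{-63345} = - \frac{1}{63345}$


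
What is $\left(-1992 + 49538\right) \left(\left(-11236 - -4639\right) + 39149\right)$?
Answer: $1547717392$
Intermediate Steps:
$\left(-1992 + 49538\right) \left(\left(-11236 - -4639\right) + 39149\right) = 47546 \left(\left(-11236 + 4639\right) + 39149\right) = 47546 \left(-6597 + 39149\right) = 47546 \cdot 32552 = 1547717392$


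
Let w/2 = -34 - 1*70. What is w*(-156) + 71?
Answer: 32519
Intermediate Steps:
w = -208 (w = 2*(-34 - 1*70) = 2*(-34 - 70) = 2*(-104) = -208)
w*(-156) + 71 = -208*(-156) + 71 = 32448 + 71 = 32519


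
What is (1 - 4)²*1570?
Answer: 14130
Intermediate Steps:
(1 - 4)²*1570 = (-3)²*1570 = 9*1570 = 14130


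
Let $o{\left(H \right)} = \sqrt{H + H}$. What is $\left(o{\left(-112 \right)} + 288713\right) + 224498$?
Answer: $513211 + 4 i \sqrt{14} \approx 5.1321 \cdot 10^{5} + 14.967 i$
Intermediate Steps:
$o{\left(H \right)} = \sqrt{2} \sqrt{H}$ ($o{\left(H \right)} = \sqrt{2 H} = \sqrt{2} \sqrt{H}$)
$\left(o{\left(-112 \right)} + 288713\right) + 224498 = \left(\sqrt{2} \sqrt{-112} + 288713\right) + 224498 = \left(\sqrt{2} \cdot 4 i \sqrt{7} + 288713\right) + 224498 = \left(4 i \sqrt{14} + 288713\right) + 224498 = \left(288713 + 4 i \sqrt{14}\right) + 224498 = 513211 + 4 i \sqrt{14}$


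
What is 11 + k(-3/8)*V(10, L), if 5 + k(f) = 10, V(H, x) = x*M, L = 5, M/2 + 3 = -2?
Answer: -239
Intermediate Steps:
M = -10 (M = -6 + 2*(-2) = -6 - 4 = -10)
V(H, x) = -10*x (V(H, x) = x*(-10) = -10*x)
k(f) = 5 (k(f) = -5 + 10 = 5)
11 + k(-3/8)*V(10, L) = 11 + 5*(-10*5) = 11 + 5*(-50) = 11 - 250 = -239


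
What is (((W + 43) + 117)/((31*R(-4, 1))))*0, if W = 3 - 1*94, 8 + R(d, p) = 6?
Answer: 0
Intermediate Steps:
R(d, p) = -2 (R(d, p) = -8 + 6 = -2)
W = -91 (W = 3 - 94 = -91)
(((W + 43) + 117)/((31*R(-4, 1))))*0 = (((-91 + 43) + 117)/((31*(-2))))*0 = ((-48 + 117)/(-62))*0 = (69*(-1/62))*0 = -69/62*0 = 0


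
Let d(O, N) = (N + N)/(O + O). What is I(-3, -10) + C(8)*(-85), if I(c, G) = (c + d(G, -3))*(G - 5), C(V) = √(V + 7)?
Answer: 81/2 - 85*√15 ≈ -288.70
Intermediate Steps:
C(V) = √(7 + V)
d(O, N) = N/O (d(O, N) = (2*N)/((2*O)) = (2*N)*(1/(2*O)) = N/O)
I(c, G) = (-5 + G)*(c - 3/G) (I(c, G) = (c - 3/G)*(G - 5) = (c - 3/G)*(-5 + G) = (-5 + G)*(c - 3/G))
I(-3, -10) + C(8)*(-85) = (-3 - 5*(-3) + 15/(-10) - 10*(-3)) + √(7 + 8)*(-85) = (-3 + 15 + 15*(-⅒) + 30) + √15*(-85) = (-3 + 15 - 3/2 + 30) - 85*√15 = 81/2 - 85*√15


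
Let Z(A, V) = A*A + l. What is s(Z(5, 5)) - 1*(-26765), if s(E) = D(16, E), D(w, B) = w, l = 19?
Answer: 26781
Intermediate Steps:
Z(A, V) = 19 + A**2 (Z(A, V) = A*A + 19 = A**2 + 19 = 19 + A**2)
s(E) = 16
s(Z(5, 5)) - 1*(-26765) = 16 - 1*(-26765) = 16 + 26765 = 26781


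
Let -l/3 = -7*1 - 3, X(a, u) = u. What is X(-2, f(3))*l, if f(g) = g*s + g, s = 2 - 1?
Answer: 180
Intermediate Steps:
s = 1
f(g) = 2*g (f(g) = g*1 + g = g + g = 2*g)
l = 30 (l = -3*(-7*1 - 3) = -3*(-7 - 3) = -3*(-10) = 30)
X(-2, f(3))*l = (2*3)*30 = 6*30 = 180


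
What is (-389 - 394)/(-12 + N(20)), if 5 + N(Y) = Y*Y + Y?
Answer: -783/403 ≈ -1.9429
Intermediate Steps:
N(Y) = -5 + Y + Y² (N(Y) = -5 + (Y*Y + Y) = -5 + (Y² + Y) = -5 + (Y + Y²) = -5 + Y + Y²)
(-389 - 394)/(-12 + N(20)) = (-389 - 394)/(-12 + (-5 + 20 + 20²)) = -783/(-12 + (-5 + 20 + 400)) = -783/(-12 + 415) = -783/403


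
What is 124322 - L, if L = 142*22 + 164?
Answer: 121034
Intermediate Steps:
L = 3288 (L = 3124 + 164 = 3288)
124322 - L = 124322 - 1*3288 = 124322 - 3288 = 121034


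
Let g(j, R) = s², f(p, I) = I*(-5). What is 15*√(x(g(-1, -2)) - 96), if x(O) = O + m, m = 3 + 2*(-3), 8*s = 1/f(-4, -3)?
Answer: I*√1425599/8 ≈ 149.25*I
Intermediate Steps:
f(p, I) = -5*I
s = 1/120 (s = 1/(8*((-5*(-3)))) = (⅛)/15 = (⅛)*(1/15) = 1/120 ≈ 0.0083333)
m = -3 (m = 3 - 6 = -3)
g(j, R) = 1/14400 (g(j, R) = (1/120)² = 1/14400)
x(O) = -3 + O (x(O) = O - 3 = -3 + O)
15*√(x(g(-1, -2)) - 96) = 15*√((-3 + 1/14400) - 96) = 15*√(-43199/14400 - 96) = 15*√(-1425599/14400) = 15*(I*√1425599/120) = I*√1425599/8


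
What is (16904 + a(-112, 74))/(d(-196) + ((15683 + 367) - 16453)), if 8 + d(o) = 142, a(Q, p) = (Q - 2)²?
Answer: -29900/269 ≈ -111.15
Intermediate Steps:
a(Q, p) = (-2 + Q)²
d(o) = 134 (d(o) = -8 + 142 = 134)
(16904 + a(-112, 74))/(d(-196) + ((15683 + 367) - 16453)) = (16904 + (-2 - 112)²)/(134 + ((15683 + 367) - 16453)) = (16904 + (-114)²)/(134 + (16050 - 16453)) = (16904 + 12996)/(134 - 403) = 29900/(-269) = 29900*(-1/269) = -29900/269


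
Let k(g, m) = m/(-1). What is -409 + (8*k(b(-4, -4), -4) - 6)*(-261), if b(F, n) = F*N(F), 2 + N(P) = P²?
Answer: -7195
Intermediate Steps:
N(P) = -2 + P²
b(F, n) = F*(-2 + F²)
k(g, m) = -m (k(g, m) = m*(-1) = -m)
-409 + (8*k(b(-4, -4), -4) - 6)*(-261) = -409 + (8*(-1*(-4)) - 6)*(-261) = -409 + (8*4 - 6)*(-261) = -409 + (32 - 6)*(-261) = -409 + 26*(-261) = -409 - 6786 = -7195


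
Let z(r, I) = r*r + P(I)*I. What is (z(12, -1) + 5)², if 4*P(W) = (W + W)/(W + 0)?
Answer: 88209/4 ≈ 22052.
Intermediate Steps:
P(W) = ½ (P(W) = ((W + W)/(W + 0))/4 = ((2*W)/W)/4 = (¼)*2 = ½)
z(r, I) = r² + I/2 (z(r, I) = r*r + I/2 = r² + I/2)
(z(12, -1) + 5)² = ((12² + (½)*(-1)) + 5)² = ((144 - ½) + 5)² = (287/2 + 5)² = (297/2)² = 88209/4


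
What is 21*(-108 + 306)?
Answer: 4158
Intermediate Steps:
21*(-108 + 306) = 21*198 = 4158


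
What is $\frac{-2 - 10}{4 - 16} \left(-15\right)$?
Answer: $-15$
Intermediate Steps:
$\frac{-2 - 10}{4 - 16} \left(-15\right) = - \frac{12}{-12} \left(-15\right) = \left(-12\right) \left(- \frac{1}{12}\right) \left(-15\right) = 1 \left(-15\right) = -15$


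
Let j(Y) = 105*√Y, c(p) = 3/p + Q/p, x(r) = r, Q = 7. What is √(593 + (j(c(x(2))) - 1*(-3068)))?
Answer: √(3661 + 105*√5) ≈ 62.416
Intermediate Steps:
c(p) = 10/p (c(p) = 3/p + 7/p = 10/p)
√(593 + (j(c(x(2))) - 1*(-3068))) = √(593 + (105*√(10/2) - 1*(-3068))) = √(593 + (105*√(10*(½)) + 3068)) = √(593 + (105*√5 + 3068)) = √(593 + (3068 + 105*√5)) = √(3661 + 105*√5)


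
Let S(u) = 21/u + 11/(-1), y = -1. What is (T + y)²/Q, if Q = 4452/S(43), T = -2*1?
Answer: -339/15953 ≈ -0.021250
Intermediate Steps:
T = -2
S(u) = -11 + 21/u (S(u) = 21/u + 11*(-1) = 21/u - 11 = -11 + 21/u)
Q = -47859/113 (Q = 4452/(-11 + 21/43) = 4452/(-452/43) = 4452*(-43/452) = -47859/113 ≈ -423.53)
(T + y)²/Q = (-2 - 1)²/(-47859/113) = (-3)²*(-113/47859) = 9*(-113/47859) = -339/15953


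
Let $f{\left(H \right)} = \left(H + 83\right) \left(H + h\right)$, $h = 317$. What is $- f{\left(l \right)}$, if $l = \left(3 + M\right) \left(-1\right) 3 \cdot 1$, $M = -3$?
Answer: $-26311$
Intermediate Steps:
$l = 0$ ($l = \left(3 - 3\right) \left(-1\right) 3 \cdot 1 = 0 \left(\left(-3\right) 1\right) = 0 \left(-3\right) = 0$)
$f{\left(H \right)} = \left(83 + H\right) \left(317 + H\right)$ ($f{\left(H \right)} = \left(H + 83\right) \left(H + 317\right) = \left(83 + H\right) \left(317 + H\right)$)
$- f{\left(l \right)} = - (26311 + 0^{2} + 400 \cdot 0) = - (26311 + 0 + 0) = \left(-1\right) 26311 = -26311$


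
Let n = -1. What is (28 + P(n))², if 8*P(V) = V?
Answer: 49729/64 ≈ 777.02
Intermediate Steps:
P(V) = V/8
(28 + P(n))² = (28 + (⅛)*(-1))² = (28 - ⅛)² = (223/8)² = 49729/64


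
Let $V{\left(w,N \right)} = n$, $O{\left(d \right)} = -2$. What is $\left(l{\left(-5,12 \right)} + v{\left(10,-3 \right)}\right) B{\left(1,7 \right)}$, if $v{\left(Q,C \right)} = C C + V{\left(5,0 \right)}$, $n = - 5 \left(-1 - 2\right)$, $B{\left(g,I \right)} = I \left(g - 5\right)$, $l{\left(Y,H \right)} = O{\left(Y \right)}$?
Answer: $-616$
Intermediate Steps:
$l{\left(Y,H \right)} = -2$
$B{\left(g,I \right)} = I \left(-5 + g\right)$
$n = 15$ ($n = \left(-5\right) \left(-3\right) = 15$)
$V{\left(w,N \right)} = 15$
$v{\left(Q,C \right)} = 15 + C^{2}$ ($v{\left(Q,C \right)} = C C + 15 = C^{2} + 15 = 15 + C^{2}$)
$\left(l{\left(-5,12 \right)} + v{\left(10,-3 \right)}\right) B{\left(1,7 \right)} = \left(-2 + \left(15 + \left(-3\right)^{2}\right)\right) 7 \left(-5 + 1\right) = \left(-2 + \left(15 + 9\right)\right) 7 \left(-4\right) = \left(-2 + 24\right) \left(-28\right) = 22 \left(-28\right) = -616$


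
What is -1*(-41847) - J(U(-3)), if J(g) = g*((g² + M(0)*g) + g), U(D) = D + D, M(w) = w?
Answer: 42027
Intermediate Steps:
U(D) = 2*D
J(g) = g*(g + g²) (J(g) = g*((g² + 0*g) + g) = g*((g² + 0) + g) = g*(g² + g) = g*(g + g²))
-1*(-41847) - J(U(-3)) = -1*(-41847) - (2*(-3))²*(1 + 2*(-3)) = 41847 - (-6)²*(1 - 6) = 41847 - 36*(-5) = 41847 - 1*(-180) = 41847 + 180 = 42027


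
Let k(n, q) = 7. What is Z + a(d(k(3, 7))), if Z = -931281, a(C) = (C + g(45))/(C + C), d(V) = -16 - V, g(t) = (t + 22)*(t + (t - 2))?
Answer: -42844799/46 ≈ -9.3141e+5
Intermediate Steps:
g(t) = (-2 + 2*t)*(22 + t) (g(t) = (22 + t)*(t + (-2 + t)) = (22 + t)*(-2 + 2*t) = (-2 + 2*t)*(22 + t))
a(C) = (5896 + C)/(2*C) (a(C) = (C + (-44 + 2*45**2 + 42*45))/(C + C) = (C + (-44 + 2*2025 + 1890))/((2*C)) = (C + (-44 + 4050 + 1890))*(1/(2*C)) = (C + 5896)*(1/(2*C)) = (5896 + C)*(1/(2*C)) = (5896 + C)/(2*C))
Z + a(d(k(3, 7))) = -931281 + (5896 + (-16 - 1*7))/(2*(-16 - 1*7)) = -931281 + (5896 + (-16 - 7))/(2*(-16 - 7)) = -931281 + (1/2)*(5896 - 23)/(-23) = -931281 + (1/2)*(-1/23)*5873 = -931281 - 5873/46 = -42844799/46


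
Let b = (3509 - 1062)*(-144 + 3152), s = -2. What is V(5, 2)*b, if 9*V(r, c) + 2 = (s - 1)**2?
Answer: 51524032/9 ≈ 5.7249e+6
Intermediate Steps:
b = 7360576 (b = 2447*3008 = 7360576)
V(r, c) = 7/9 (V(r, c) = -2/9 + (-2 - 1)**2/9 = -2/9 + (1/9)*(-3)**2 = -2/9 + (1/9)*9 = -2/9 + 1 = 7/9)
V(5, 2)*b = (7/9)*7360576 = 51524032/9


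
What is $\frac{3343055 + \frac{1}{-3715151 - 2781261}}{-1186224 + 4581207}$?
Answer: $\frac{7239287539553}{7351736100332} \approx 0.9847$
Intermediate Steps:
$\frac{3343055 + \frac{1}{-3715151 - 2781261}}{-1186224 + 4581207} = \frac{3343055 + \frac{1}{-6496412}}{3394983} = \left(3343055 - \frac{1}{6496412}\right) \frac{1}{3394983} = \frac{21717862618659}{6496412} \cdot \frac{1}{3394983} = \frac{7239287539553}{7351736100332}$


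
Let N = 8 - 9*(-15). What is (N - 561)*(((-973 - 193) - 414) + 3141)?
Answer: -652498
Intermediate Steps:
N = 143 (N = 8 + 135 = 143)
(N - 561)*(((-973 - 193) - 414) + 3141) = (143 - 561)*(((-973 - 193) - 414) + 3141) = -418*((-1166 - 414) + 3141) = -418*(-1580 + 3141) = -418*1561 = -652498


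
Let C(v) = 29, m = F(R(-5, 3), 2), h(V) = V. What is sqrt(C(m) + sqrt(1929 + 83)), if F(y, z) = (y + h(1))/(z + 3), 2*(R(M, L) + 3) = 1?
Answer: sqrt(29 + 2*sqrt(503)) ≈ 8.5939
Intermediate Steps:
R(M, L) = -5/2 (R(M, L) = -3 + (1/2)*1 = -3 + 1/2 = -5/2)
F(y, z) = (1 + y)/(3 + z) (F(y, z) = (y + 1)/(z + 3) = (1 + y)/(3 + z))
m = -3/10 (m = (1 - 5/2)/(3 + 2) = -3/2/5 = (1/5)*(-3/2) = -3/10 ≈ -0.30000)
sqrt(C(m) + sqrt(1929 + 83)) = sqrt(29 + sqrt(1929 + 83)) = sqrt(29 + sqrt(2012)) = sqrt(29 + 2*sqrt(503))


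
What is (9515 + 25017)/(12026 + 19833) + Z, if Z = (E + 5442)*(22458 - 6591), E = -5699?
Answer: -129915200989/31859 ≈ -4.0778e+6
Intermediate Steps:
Z = -4077819 (Z = (-5699 + 5442)*(22458 - 6591) = -257*15867 = -4077819)
(9515 + 25017)/(12026 + 19833) + Z = (9515 + 25017)/(12026 + 19833) - 4077819 = 34532/31859 - 4077819 = -129915200989/31859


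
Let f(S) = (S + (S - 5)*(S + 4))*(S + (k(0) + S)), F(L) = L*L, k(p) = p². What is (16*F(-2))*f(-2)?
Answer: 4096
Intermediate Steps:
F(L) = L²
f(S) = 2*S*(S + (-5 + S)*(4 + S)) (f(S) = (S + (S - 5)*(S + 4))*(S + (0² + S)) = (S + (-5 + S)*(4 + S))*(S + (0 + S)) = (S + (-5 + S)*(4 + S))*(S + S) = (S + (-5 + S)*(4 + S))*(2*S) = 2*S*(S + (-5 + S)*(4 + S)))
(16*F(-2))*f(-2) = (16*(-2)²)*(2*(-2)*(-20 + (-2)²)) = (16*4)*(2*(-2)*(-20 + 4)) = 64*(2*(-2)*(-16)) = 64*64 = 4096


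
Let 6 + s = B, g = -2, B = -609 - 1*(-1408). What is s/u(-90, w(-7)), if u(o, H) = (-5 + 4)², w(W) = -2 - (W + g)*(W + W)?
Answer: 793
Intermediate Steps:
B = 799 (B = -609 + 1408 = 799)
w(W) = -2 - 2*W*(-2 + W) (w(W) = -2 - (W - 2)*(W + W) = -2 - (-2 + W)*2*W = -2 - 2*W*(-2 + W))
u(o, H) = 1 (u(o, H) = (-1)² = 1)
s = 793 (s = -6 + 799 = 793)
s/u(-90, w(-7)) = 793/1 = 793*1 = 793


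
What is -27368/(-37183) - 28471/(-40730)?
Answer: 2173335833/1514463590 ≈ 1.4351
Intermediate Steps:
-27368/(-37183) - 28471/(-40730) = -27368*(-1/37183) - 28471*(-1/40730) = 27368/37183 + 28471/40730 = 2173335833/1514463590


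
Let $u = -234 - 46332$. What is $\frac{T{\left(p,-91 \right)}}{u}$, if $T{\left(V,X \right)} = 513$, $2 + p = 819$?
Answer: $- \frac{57}{5174} \approx -0.011017$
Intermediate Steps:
$u = -46566$ ($u = -234 - 46332 = -46566$)
$p = 817$ ($p = -2 + 819 = 817$)
$\frac{T{\left(p,-91 \right)}}{u} = \frac{513}{-46566} = 513 \left(- \frac{1}{46566}\right) = - \frac{57}{5174}$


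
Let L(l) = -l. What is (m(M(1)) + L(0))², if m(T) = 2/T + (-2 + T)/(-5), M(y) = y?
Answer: 121/25 ≈ 4.8400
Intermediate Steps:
m(T) = ⅖ + 2/T - T/5 (m(T) = 2/T + (-2 + T)*(-⅕) = 2/T + (⅖ - T/5) = ⅖ + 2/T - T/5)
(m(M(1)) + L(0))² = ((⅕)*(10 - 1*1*(-2 + 1))/1 - 1*0)² = ((⅕)*1*(10 - 1*1*(-1)) + 0)² = ((⅕)*1*(10 + 1) + 0)² = ((⅕)*1*11 + 0)² = (11/5 + 0)² = (11/5)² = 121/25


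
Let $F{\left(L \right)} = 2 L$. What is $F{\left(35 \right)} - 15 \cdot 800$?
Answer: $-11930$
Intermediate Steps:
$F{\left(35 \right)} - 15 \cdot 800 = 2 \cdot 35 - 15 \cdot 800 = 70 - 12000 = -11930$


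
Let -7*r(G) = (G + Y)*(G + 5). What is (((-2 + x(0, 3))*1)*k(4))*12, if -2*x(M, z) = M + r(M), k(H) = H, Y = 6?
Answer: 48/7 ≈ 6.8571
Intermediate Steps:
r(G) = -(5 + G)*(6 + G)/7 (r(G) = -(G + 6)*(G + 5)/7 = -(6 + G)*(5 + G)/7 = -(5 + G)*(6 + G)/7)
x(M, z) = 15/7 + M²/14 + 2*M/7 (x(M, z) = -(M + (-30/7 - 11*M/7 - M²/7))/2 = -(-30/7 - 4*M/7 - M²/7)/2 = 15/7 + M²/14 + 2*M/7)
(((-2 + x(0, 3))*1)*k(4))*12 = (((-2 + (15/7 + (1/14)*0² + (2/7)*0))*1)*4)*12 = (((-2 + (15/7 + (1/14)*0 + 0))*1)*4)*12 = (((-2 + (15/7 + 0 + 0))*1)*4)*12 = (((-2 + 15/7)*1)*4)*12 = (((⅐)*1)*4)*12 = ((⅐)*4)*12 = (4/7)*12 = 48/7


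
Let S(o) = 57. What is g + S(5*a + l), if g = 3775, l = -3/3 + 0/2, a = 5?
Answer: 3832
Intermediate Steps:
l = -1 (l = -3*⅓ + 0*(½) = -1 + 0 = -1)
g + S(5*a + l) = 3775 + 57 = 3832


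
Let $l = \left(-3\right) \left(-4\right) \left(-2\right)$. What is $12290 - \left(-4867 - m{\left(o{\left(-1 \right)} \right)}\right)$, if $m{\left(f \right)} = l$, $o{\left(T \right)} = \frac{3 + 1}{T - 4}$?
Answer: $17133$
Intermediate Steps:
$l = -24$ ($l = 12 \left(-2\right) = -24$)
$o{\left(T \right)} = \frac{4}{-4 + T}$
$m{\left(f \right)} = -24$
$12290 - \left(-4867 - m{\left(o{\left(-1 \right)} \right)}\right) = 12290 - \left(-4867 - -24\right) = 12290 - \left(-4867 + 24\right) = 12290 - -4843 = 12290 + 4843 = 17133$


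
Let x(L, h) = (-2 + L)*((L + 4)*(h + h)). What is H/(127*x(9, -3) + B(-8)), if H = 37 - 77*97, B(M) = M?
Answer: 3716/34675 ≈ 0.10717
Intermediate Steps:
x(L, h) = 2*h*(-2 + L)*(4 + L) (x(L, h) = (-2 + L)*((4 + L)*(2*h)) = (-2 + L)*(2*h*(4 + L)) = 2*h*(-2 + L)*(4 + L))
H = -7432 (H = 37 - 7469 = -7432)
H/(127*x(9, -3) + B(-8)) = -7432/(127*(2*(-3)*(-8 + 9² + 2*9)) - 8) = -7432/(127*(2*(-3)*(-8 + 81 + 18)) - 8) = -7432/(127*(2*(-3)*91) - 8) = -7432/(127*(-546) - 8) = -7432/(-69342 - 8) = -7432/(-69350) = -7432*(-1/69350) = 3716/34675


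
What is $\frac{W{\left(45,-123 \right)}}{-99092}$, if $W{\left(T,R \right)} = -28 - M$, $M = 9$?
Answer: $\frac{37}{99092} \approx 0.00037339$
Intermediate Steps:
$W{\left(T,R \right)} = -37$ ($W{\left(T,R \right)} = -28 - 9 = -37$)
$\frac{W{\left(45,-123 \right)}}{-99092} = - \frac{37}{-99092} = \left(-37\right) \left(- \frac{1}{99092}\right) = \frac{37}{99092}$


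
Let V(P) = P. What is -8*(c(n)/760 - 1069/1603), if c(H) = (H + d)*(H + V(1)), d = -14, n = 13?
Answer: 834882/152285 ≈ 5.4824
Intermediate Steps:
c(H) = (1 + H)*(-14 + H) (c(H) = (H - 14)*(H + 1) = (-14 + H)*(1 + H) = (1 + H)*(-14 + H))
-8*(c(n)/760 - 1069/1603) = -8*((-14 + 13**2 - 13*13)/760 - 1069/1603) = -8*((-14 + 169 - 169)*(1/760) - 1069*1/1603) = -8*(-14*1/760 - 1069/1603) = -8*(-7/380 - 1069/1603) = -8*(-417441/609140) = 834882/152285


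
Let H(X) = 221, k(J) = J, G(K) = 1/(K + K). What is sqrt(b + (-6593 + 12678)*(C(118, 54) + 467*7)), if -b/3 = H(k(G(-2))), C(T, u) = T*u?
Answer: sqrt(58664822) ≈ 7659.3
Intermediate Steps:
G(K) = 1/(2*K)
b = -663 (b = -3*221 = -663)
sqrt(b + (-6593 + 12678)*(C(118, 54) + 467*7)) = sqrt(-663 + (-6593 + 12678)*(118*54 + 467*7)) = sqrt(-663 + 6085*(6372 + 3269)) = sqrt(-663 + 6085*9641) = sqrt(-663 + 58665485) = sqrt(58664822)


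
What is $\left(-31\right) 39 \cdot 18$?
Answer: $-21762$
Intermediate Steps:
$\left(-31\right) 39 \cdot 18 = \left(-1209\right) 18 = -21762$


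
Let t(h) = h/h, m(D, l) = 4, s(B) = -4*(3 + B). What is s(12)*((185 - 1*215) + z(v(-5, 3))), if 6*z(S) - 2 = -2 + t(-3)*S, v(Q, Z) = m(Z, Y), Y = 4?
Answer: 1760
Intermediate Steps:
s(B) = -12 - 4*B
t(h) = 1
v(Q, Z) = 4
z(S) = S/6 (z(S) = ⅓ + (-2 + 1*S)/6 = ⅓ + (-2 + S)/6 = ⅓ + (-⅓ + S/6) = S/6)
s(12)*((185 - 1*215) + z(v(-5, 3))) = (-12 - 4*12)*((185 - 1*215) + (⅙)*4) = (-12 - 48)*((185 - 215) + ⅔) = -60*(-30 + ⅔) = -60*(-88/3) = 1760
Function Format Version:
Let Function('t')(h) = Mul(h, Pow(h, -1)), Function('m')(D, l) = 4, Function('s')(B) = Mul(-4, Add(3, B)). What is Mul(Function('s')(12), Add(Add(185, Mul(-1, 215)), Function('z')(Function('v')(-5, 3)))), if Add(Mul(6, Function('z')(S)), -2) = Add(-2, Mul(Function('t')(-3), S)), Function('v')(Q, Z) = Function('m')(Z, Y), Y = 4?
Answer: 1760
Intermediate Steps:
Function('s')(B) = Add(-12, Mul(-4, B))
Function('t')(h) = 1
Function('v')(Q, Z) = 4
Function('z')(S) = Mul(Rational(1, 6), S) (Function('z')(S) = Add(Rational(1, 3), Mul(Rational(1, 6), Add(-2, Mul(1, S)))) = Add(Rational(1, 3), Mul(Rational(1, 6), Add(-2, S))) = Add(Rational(1, 3), Add(Rational(-1, 3), Mul(Rational(1, 6), S))) = Mul(Rational(1, 6), S))
Mul(Function('s')(12), Add(Add(185, Mul(-1, 215)), Function('z')(Function('v')(-5, 3)))) = Mul(Add(-12, Mul(-4, 12)), Add(Add(185, Mul(-1, 215)), Mul(Rational(1, 6), 4))) = Mul(Add(-12, -48), Add(Add(185, -215), Rational(2, 3))) = Mul(-60, Add(-30, Rational(2, 3))) = Mul(-60, Rational(-88, 3)) = 1760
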